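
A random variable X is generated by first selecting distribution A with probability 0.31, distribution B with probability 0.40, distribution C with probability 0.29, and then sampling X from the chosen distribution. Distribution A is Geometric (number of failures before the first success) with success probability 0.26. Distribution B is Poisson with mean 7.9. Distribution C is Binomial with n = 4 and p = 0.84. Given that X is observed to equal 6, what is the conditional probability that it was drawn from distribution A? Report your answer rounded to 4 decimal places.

0.2091

Likelihoods P(X=6 | ·): A: 0.0426937; B: 0.125171; C: 0.
Posterior ∝ prior × likelihood. Numerator for A: 0.31·0.0426937 = 0.013235.
Normalizing constant: 0.31·0.0426937 + 0.4·0.125171 + 0.29·0 = 0.0633034.
P(A | observation) = 0.013235 / 0.0633034 = 0.209073.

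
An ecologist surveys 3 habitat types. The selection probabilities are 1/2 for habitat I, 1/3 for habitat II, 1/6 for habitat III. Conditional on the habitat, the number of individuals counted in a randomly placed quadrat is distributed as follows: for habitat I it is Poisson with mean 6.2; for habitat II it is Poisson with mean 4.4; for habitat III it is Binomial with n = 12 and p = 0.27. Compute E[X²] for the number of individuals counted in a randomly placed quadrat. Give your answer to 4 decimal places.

32.3838

For each component E[X²] = Var + (mean)², giving I: 44.64; II: 23.76; III: 12.8628.
Overall E[X²] = 0.5·44.64 + 0.333333·23.76 + 0.166667·12.8628 = 32.3838.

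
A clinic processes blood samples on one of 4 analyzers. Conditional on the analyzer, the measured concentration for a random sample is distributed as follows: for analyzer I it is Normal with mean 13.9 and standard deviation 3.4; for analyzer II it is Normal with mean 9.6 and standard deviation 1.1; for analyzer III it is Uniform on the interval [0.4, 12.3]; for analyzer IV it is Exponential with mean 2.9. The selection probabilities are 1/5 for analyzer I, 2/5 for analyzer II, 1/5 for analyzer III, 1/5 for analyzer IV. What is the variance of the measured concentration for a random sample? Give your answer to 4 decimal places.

Per component, I: μ=13.9, E[X²]=204.77; II: μ=9.6, E[X²]=93.37; III: μ=6.35, E[X²]=52.1233; IV: μ=2.9, E[X²]=16.82.
E[X] = 0.2·13.9 + 0.4·9.6 + 0.2·6.35 + 0.2·2.9 = 8.47.
E[X²] = 0.2·204.77 + 0.4·93.37 + 0.2·52.1233 + 0.2·16.82 = 92.0907.
Var(X) = E[X²] − (E[X])² = 92.0907 − 71.7409 = 20.3498.

20.3498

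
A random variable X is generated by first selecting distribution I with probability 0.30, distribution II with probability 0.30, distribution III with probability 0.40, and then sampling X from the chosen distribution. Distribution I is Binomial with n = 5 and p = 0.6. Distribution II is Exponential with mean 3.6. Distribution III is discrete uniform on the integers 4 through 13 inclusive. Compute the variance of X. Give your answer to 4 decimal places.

14.0916

Per component, I: μ=3, E[X²]=10.2; II: μ=3.6, E[X²]=25.92; III: μ=8.5, E[X²]=80.5.
E[X] = 0.3·3 + 0.3·3.6 + 0.4·8.5 = 5.38.
E[X²] = 0.3·10.2 + 0.3·25.92 + 0.4·80.5 = 43.036.
Var(X) = E[X²] − (E[X])² = 43.036 − 28.9444 = 14.0916.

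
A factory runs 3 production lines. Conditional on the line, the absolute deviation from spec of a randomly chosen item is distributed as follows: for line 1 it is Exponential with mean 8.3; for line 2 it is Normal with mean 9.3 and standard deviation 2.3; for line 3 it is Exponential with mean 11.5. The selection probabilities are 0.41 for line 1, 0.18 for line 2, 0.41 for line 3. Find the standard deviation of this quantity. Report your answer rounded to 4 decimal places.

9.2505

Per component, 1: μ=8.3, E[X²]=137.78; 2: μ=9.3, E[X²]=91.78; 3: μ=11.5, E[X²]=264.5.
E[X] = 0.41·8.3 + 0.18·9.3 + 0.41·11.5 = 9.792.
E[X²] = 0.41·137.78 + 0.18·91.78 + 0.41·264.5 = 181.455.
Var(X) = E[X²] − (E[X])² = 181.455 − 95.8833 = 85.5719.
SD(X) = √85.5719 = 9.25051.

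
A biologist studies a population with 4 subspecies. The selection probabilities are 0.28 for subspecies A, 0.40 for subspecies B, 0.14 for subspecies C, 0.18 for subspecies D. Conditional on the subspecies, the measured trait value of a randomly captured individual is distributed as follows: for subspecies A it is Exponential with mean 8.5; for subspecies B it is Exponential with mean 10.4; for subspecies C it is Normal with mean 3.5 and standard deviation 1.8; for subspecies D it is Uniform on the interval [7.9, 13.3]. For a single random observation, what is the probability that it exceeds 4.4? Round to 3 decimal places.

Conditional on each subspecies, P(X > 4.4): A: 0.595921; B: 0.655028; C: 0.308538; D: 1.
By total probability, P(X > 4.4) = 0.28·0.595921 + 0.4·0.655028 + 0.14·0.308538 + 0.18·1 = 0.652064.

0.652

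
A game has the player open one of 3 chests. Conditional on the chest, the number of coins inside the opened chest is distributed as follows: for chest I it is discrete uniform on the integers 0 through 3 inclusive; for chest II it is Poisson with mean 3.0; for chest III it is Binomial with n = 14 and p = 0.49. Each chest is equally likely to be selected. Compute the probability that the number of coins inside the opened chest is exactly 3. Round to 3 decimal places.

Conditional on each chest, P(X = 3): I: 0.25; II: 0.224042; III: 0.0259993.
By total probability, P(X = 3) = 0.333333·0.25 + 0.333333·0.224042 + 0.333333·0.0259993 = 0.16668.

0.167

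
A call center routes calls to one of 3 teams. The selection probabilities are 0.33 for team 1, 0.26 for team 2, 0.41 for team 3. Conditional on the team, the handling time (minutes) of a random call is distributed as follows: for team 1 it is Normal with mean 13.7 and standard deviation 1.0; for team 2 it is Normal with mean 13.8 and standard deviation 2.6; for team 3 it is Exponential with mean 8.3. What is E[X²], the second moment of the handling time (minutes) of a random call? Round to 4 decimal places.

170.0295

For each component E[X²] = Var + (mean)², giving 1: 188.69; 2: 197.2; 3: 137.78.
Overall E[X²] = 0.33·188.69 + 0.26·197.2 + 0.41·137.78 = 170.03.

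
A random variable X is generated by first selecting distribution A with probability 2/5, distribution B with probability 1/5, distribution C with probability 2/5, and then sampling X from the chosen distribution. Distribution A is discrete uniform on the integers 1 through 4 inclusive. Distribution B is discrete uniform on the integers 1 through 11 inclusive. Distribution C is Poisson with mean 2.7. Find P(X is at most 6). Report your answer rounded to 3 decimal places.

Conditional on each component, P(X ≤ 6): A: 1; B: 0.545455; C: 0.979431.
By total probability, P(X ≤ 6) = 0.4·1 + 0.2·0.545455 + 0.4·0.979431 = 0.900863.

0.901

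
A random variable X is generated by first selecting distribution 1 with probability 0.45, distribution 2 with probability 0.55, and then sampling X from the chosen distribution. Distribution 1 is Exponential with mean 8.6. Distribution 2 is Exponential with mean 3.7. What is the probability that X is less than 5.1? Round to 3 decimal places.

0.613

Conditional on each component, P(X < 5.1): 1: 0.447346; 2: 0.748013.
By total probability, P(X < 5.1) = 0.45·0.447346 + 0.55·0.748013 = 0.612713.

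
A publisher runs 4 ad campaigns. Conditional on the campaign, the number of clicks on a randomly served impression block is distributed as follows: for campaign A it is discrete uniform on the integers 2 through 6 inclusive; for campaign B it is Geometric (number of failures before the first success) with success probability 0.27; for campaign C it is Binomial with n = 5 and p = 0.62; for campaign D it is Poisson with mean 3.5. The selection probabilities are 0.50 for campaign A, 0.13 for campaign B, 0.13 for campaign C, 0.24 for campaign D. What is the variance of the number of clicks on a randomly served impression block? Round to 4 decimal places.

3.5142

Per component, A: μ=4, E[X²]=18; B: μ=2.7037, E[X²]=17.3237; C: μ=3.1, E[X²]=10.788; D: μ=3.5, E[X²]=15.75.
E[X] = 0.5·4 + 0.13·2.7037 + 0.13·3.1 + 0.24·3.5 = 3.59448.
E[X²] = 0.5·18 + 0.13·17.3237 + 0.13·10.788 + 0.24·15.75 = 16.4345.
Var(X) = E[X²] − (E[X])² = 16.4345 − 12.9203 = 3.51423.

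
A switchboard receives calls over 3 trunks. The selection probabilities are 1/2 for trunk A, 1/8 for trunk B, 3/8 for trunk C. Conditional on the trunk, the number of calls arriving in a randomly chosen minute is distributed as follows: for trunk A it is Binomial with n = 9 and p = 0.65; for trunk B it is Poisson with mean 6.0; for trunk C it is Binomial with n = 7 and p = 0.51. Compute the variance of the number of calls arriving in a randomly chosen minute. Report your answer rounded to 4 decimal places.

3.6826

Per component, A: μ=5.85, E[X²]=36.27; B: μ=6, E[X²]=42; C: μ=3.57, E[X²]=14.4942.
E[X] = 0.5·5.85 + 0.125·6 + 0.375·3.57 = 5.01375.
E[X²] = 0.5·36.27 + 0.125·42 + 0.375·14.4942 = 28.8203.
Var(X) = E[X²] − (E[X])² = 28.8203 − 25.1377 = 3.68264.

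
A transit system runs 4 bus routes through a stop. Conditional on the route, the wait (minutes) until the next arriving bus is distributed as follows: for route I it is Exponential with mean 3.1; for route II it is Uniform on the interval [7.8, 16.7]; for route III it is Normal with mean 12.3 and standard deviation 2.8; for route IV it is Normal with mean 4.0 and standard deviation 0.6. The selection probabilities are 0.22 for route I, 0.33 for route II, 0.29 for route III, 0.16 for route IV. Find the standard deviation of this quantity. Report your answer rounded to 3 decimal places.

Per component, I: μ=3.1, E[X²]=19.22; II: μ=12.25, E[X²]=156.663; III: μ=12.3, E[X²]=159.13; IV: μ=4, E[X²]=16.36.
E[X] = 0.22·3.1 + 0.33·12.25 + 0.29·12.3 + 0.16·4 = 8.9315.
E[X²] = 0.22·19.22 + 0.33·156.663 + 0.29·159.13 + 0.16·16.36 = 104.693.
Var(X) = E[X²] − (E[X])² = 104.693 − 79.7717 = 24.9209.
SD(X) = √24.9209 = 4.99208.

4.992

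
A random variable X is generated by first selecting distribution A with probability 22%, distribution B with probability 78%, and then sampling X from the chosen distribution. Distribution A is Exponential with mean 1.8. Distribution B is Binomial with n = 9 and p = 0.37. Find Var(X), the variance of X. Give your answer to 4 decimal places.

2.7509

Per component, A: μ=1.8, E[X²]=6.48; B: μ=3.33, E[X²]=13.1868.
E[X] = 0.22·1.8 + 0.78·3.33 = 2.9934.
E[X²] = 0.22·6.48 + 0.78·13.1868 = 11.7113.
Var(X) = E[X²] − (E[X])² = 11.7113 − 8.96044 = 2.75086.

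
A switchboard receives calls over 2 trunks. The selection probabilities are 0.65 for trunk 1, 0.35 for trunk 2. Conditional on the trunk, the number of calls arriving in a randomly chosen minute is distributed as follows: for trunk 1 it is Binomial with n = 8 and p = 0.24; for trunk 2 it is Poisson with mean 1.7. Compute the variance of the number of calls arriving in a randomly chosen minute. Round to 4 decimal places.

Per component, 1: μ=1.92, E[X²]=5.1456; 2: μ=1.7, E[X²]=4.59.
E[X] = 0.65·1.92 + 0.35·1.7 = 1.843.
E[X²] = 0.65·5.1456 + 0.35·4.59 = 4.95114.
Var(X) = E[X²] − (E[X])² = 4.95114 − 3.39665 = 1.55449.

1.5545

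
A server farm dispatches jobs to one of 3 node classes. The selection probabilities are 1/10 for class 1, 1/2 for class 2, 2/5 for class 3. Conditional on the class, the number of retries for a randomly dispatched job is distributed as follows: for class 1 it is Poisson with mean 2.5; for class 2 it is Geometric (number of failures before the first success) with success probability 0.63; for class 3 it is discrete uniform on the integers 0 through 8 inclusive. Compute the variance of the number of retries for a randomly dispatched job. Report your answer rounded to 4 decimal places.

Per component, 1: μ=2.5, E[X²]=8.75; 2: μ=0.587302, E[X²]=1.27715; 3: μ=4, E[X²]=22.6667.
E[X] = 0.1·2.5 + 0.5·0.587302 + 0.4·4 = 2.14365.
E[X²] = 0.1·8.75 + 0.5·1.27715 + 0.4·22.6667 = 10.5802.
Var(X) = E[X²] − (E[X])² = 10.5802 − 4.59524 = 5.985.

5.9850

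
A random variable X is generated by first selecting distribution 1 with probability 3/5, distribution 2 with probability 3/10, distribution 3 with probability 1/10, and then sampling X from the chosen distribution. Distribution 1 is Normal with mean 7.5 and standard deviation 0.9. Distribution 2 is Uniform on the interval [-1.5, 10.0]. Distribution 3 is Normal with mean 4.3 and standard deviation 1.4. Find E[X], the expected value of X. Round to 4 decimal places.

6.2050

Component means — 1: 7.5; 2: 4.25; 3: 4.3.
E[X] = 0.6·7.5 + 0.3·4.25 + 0.1·4.3 = 6.205.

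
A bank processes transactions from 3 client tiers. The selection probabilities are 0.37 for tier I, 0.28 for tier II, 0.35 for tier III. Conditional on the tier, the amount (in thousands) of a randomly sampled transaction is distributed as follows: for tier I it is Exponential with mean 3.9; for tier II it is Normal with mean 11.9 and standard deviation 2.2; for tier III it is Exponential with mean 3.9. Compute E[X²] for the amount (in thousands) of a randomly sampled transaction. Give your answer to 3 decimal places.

62.908

For each component E[X²] = Var + (mean)², giving I: 30.42; II: 146.45; III: 30.42.
Overall E[X²] = 0.37·30.42 + 0.28·146.45 + 0.35·30.42 = 62.9084.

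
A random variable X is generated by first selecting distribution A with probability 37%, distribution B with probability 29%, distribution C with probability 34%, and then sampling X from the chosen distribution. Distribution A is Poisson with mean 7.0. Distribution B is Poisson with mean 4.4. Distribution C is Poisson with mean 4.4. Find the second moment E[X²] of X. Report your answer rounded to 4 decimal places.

35.6888

For each component E[X²] = Var + (mean)², giving A: 56; B: 23.76; C: 23.76.
Overall E[X²] = 0.37·56 + 0.29·23.76 + 0.34·23.76 = 35.6888.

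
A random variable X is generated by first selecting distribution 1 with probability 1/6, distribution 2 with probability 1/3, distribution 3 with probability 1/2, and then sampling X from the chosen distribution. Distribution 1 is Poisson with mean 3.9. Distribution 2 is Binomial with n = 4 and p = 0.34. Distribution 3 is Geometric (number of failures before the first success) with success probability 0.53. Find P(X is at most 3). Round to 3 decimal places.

0.880

Conditional on each component, P(X ≤ 3): 1: 0.453247; 2: 0.986637; 3: 0.951203.
By total probability, P(X ≤ 3) = 0.166667·0.453247 + 0.333333·0.986637 + 0.5·0.951203 = 0.880022.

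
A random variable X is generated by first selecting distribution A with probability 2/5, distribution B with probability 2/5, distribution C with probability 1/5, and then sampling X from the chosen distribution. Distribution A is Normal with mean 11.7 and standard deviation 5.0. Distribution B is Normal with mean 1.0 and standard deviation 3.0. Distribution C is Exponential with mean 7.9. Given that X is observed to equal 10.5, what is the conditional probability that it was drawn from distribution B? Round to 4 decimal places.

0.0093

Likelihoods f(10.5 | ·): A: 0.0775233; B: 0.000883659; C: 0.0335078.
Posterior ∝ prior × likelihood. Numerator for B: 0.4·0.000883659 = 0.000353463.
Normalizing constant: 0.4·0.0775233 + 0.4·0.000883659 + 0.2·0.0335078 = 0.0380644.
P(B | observation) = 0.000353463 / 0.0380644 = 0.00928594.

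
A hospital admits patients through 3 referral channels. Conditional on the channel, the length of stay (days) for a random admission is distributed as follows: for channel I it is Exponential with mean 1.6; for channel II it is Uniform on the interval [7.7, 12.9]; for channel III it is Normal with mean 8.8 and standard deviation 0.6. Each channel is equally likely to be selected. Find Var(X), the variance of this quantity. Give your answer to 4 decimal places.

16.1444

Per component, I: μ=1.6, E[X²]=5.12; II: μ=10.3, E[X²]=108.343; III: μ=8.8, E[X²]=77.8.
E[X] = 0.333333·1.6 + 0.333333·10.3 + 0.333333·8.8 = 6.9.
E[X²] = 0.333333·5.12 + 0.333333·108.343 + 0.333333·77.8 = 63.7544.
Var(X) = E[X²] − (E[X])² = 63.7544 − 47.61 = 16.1444.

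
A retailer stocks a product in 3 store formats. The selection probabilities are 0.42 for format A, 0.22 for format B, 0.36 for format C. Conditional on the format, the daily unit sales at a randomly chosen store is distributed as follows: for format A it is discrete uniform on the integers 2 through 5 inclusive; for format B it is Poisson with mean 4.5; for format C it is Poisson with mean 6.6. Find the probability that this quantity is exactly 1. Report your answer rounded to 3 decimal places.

0.014

Conditional on each format, P(X = 1): A: 0; B: 0.0499905; C: 0.00897843.
By total probability, P(X = 1) = 0.42·0 + 0.22·0.0499905 + 0.36·0.00897843 = 0.0142301.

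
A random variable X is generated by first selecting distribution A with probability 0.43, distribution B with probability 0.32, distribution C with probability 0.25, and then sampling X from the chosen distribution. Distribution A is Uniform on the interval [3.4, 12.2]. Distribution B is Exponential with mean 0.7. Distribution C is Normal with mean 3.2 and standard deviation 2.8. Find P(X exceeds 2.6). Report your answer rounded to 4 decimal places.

Conditional on each component, P(X > 2.6): A: 1; B: 0.0243728; C: 0.584838.
By total probability, P(X > 2.6) = 0.43·1 + 0.32·0.0243728 + 0.25·0.584838 = 0.584009.

0.5840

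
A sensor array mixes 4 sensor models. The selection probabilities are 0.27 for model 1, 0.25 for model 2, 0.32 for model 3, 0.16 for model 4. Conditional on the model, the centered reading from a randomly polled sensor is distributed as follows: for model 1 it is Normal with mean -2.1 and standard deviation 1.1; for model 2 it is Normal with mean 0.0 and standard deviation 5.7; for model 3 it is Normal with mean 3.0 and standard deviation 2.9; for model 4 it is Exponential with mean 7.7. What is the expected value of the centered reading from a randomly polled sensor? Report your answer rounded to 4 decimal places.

1.6250

Component means — 1: -2.1; 2: 0; 3: 3; 4: 7.7.
E[X] = 0.27·-2.1 + 0.25·0 + 0.32·3 + 0.16·7.7 = 1.625.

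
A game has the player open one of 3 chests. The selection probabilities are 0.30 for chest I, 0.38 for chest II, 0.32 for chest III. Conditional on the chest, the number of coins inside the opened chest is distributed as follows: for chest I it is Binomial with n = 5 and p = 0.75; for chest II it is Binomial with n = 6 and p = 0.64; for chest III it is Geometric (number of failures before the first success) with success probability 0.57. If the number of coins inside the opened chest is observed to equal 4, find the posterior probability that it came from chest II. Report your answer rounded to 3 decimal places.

0.498

Likelihoods P(X=4 | ·): I: 0.395508; II: 0.326149; III: 0.0194872.
Posterior ∝ prior × likelihood. Numerator for II: 0.38·0.326149 = 0.123937.
Normalizing constant: 0.3·0.395508 + 0.38·0.326149 + 0.32·0.0194872 = 0.248825.
P(II | observation) = 0.123937 / 0.248825 = 0.498088.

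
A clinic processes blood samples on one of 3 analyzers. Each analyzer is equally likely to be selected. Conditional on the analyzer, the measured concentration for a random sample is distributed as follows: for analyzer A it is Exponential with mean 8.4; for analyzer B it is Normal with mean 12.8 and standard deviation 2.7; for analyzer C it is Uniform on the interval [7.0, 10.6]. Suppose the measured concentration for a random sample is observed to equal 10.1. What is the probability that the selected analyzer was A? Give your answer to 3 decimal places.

0.089

Likelihoods f(10.1 | ·): A: 0.0357712; B: 0.0896188; C: 0.277778.
Posterior ∝ prior × likelihood. Numerator for A: 0.333333·0.0357712 = 0.0119237.
Normalizing constant: 0.333333·0.0357712 + 0.333333·0.0896188 + 0.333333·0.277778 = 0.134389.
P(A | observation) = 0.0119237 / 0.134389 = 0.0887253.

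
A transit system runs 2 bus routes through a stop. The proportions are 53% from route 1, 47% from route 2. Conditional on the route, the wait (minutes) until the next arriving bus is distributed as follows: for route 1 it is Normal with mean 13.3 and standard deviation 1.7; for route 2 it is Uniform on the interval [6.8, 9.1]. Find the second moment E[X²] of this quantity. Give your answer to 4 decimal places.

For each component E[X²] = Var + (mean)², giving 1: 179.78; 2: 63.6433.
Overall E[X²] = 0.53·179.78 + 0.47·63.6433 = 125.196.

125.1958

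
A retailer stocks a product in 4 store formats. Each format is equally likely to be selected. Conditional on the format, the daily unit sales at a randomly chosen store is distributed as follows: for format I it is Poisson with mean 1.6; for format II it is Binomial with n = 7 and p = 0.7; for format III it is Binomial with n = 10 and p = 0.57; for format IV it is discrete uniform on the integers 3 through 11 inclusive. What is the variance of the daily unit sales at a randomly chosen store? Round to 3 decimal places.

Per component, I: μ=1.6, E[X²]=4.16; II: μ=4.9, E[X²]=25.48; III: μ=5.7, E[X²]=34.941; IV: μ=7, E[X²]=55.6667.
E[X] = 0.25·1.6 + 0.25·4.9 + 0.25·5.7 + 0.25·7 = 4.8.
E[X²] = 0.25·4.16 + 0.25·25.48 + 0.25·34.941 + 0.25·55.6667 = 30.0619.
Var(X) = E[X²] − (E[X])² = 30.0619 − 23.04 = 7.02192.

7.022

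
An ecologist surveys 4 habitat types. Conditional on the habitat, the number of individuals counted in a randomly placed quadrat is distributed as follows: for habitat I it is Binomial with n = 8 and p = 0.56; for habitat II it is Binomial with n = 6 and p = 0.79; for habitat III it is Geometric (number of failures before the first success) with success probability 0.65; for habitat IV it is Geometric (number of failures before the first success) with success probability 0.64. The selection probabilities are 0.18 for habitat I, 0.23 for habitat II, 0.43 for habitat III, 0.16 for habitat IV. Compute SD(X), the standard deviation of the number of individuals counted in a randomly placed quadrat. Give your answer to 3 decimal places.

Per component, I: μ=4.48, E[X²]=22.0416; II: μ=4.74, E[X²]=23.463; III: μ=0.538462, E[X²]=1.11834; IV: μ=0.5625, E[X²]=1.19531.
E[X] = 0.18·4.48 + 0.23·4.74 + 0.43·0.538462 + 0.16·0.5625 = 2.21814.
E[X²] = 0.18·22.0416 + 0.23·23.463 + 0.43·1.11834 + 0.16·1.19531 = 10.0361.
Var(X) = E[X²] − (E[X])² = 10.0361 − 4.92014 = 5.11598.
SD(X) = √5.11598 = 2.26185.

2.262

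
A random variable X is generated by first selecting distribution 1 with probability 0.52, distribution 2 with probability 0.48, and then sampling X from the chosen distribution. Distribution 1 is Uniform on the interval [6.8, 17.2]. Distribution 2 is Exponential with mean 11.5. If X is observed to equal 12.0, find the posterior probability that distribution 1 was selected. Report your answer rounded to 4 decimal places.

Likelihoods f(12.0 | ·): 1: 0.0961538; 2: 0.0306285.
Posterior ∝ prior × likelihood. Numerator for 1: 0.52·0.0961538 = 0.05.
Normalizing constant: 0.52·0.0961538 + 0.48·0.0306285 = 0.0647017.
P(1 | observation) = 0.05 / 0.0647017 = 0.772778.

0.7728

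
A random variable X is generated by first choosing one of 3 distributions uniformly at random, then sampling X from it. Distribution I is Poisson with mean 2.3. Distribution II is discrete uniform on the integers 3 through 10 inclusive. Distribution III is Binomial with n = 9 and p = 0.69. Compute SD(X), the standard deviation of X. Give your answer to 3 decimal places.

2.613

Per component, I: μ=2.3, E[X²]=7.59; II: μ=6.5, E[X²]=47.5; III: μ=6.21, E[X²]=40.4892.
E[X] = 0.333333·2.3 + 0.333333·6.5 + 0.333333·6.21 = 5.00333.
E[X²] = 0.333333·7.59 + 0.333333·47.5 + 0.333333·40.4892 = 31.8597.
Var(X) = E[X²] − (E[X])² = 31.8597 − 25.0333 = 6.82639.
SD(X) = √6.82639 = 2.61274.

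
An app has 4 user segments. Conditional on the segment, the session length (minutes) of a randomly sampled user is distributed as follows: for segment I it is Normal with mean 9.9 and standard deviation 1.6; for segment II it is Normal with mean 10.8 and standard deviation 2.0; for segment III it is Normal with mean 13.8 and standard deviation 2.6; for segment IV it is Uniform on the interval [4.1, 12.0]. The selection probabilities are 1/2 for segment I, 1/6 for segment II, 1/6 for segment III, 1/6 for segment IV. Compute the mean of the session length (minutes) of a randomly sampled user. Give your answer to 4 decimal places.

Component means — I: 9.9; II: 10.8; III: 13.8; IV: 8.05.
E[X] = 0.5·9.9 + 0.166667·10.8 + 0.166667·13.8 + 0.166667·8.05 = 10.3917.

10.3917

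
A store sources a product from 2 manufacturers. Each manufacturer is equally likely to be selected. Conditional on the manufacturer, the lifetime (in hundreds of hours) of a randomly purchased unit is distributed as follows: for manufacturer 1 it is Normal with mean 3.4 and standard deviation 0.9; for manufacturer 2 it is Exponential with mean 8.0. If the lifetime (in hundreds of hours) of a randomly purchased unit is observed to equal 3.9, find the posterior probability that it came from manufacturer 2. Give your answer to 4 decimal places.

0.1681

Likelihoods f(3.9 | ·): 1: 0.37988; 2: 0.07677.
Posterior ∝ prior × likelihood. Numerator for 2: 0.5·0.07677 = 0.038385.
Normalizing constant: 0.5·0.37988 + 0.5·0.07677 = 0.228325.
P(2 | observation) = 0.038385 / 0.228325 = 0.168115.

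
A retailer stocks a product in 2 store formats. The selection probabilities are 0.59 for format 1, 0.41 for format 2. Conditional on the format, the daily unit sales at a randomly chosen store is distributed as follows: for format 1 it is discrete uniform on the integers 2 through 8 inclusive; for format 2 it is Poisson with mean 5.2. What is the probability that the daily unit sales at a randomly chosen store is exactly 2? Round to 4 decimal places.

Conditional on each format, P(X = 2): 1: 0.142857; 2: 0.074584.
By total probability, P(X = 2) = 0.59·0.142857 + 0.41·0.074584 = 0.114865.

0.1149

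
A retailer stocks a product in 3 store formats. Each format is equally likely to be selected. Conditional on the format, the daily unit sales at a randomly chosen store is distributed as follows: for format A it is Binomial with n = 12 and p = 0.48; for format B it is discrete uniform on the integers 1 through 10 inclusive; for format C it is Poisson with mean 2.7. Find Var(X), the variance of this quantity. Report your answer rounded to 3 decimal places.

Per component, A: μ=5.76, E[X²]=36.1728; B: μ=5.5, E[X²]=38.5; C: μ=2.7, E[X²]=9.99.
E[X] = 0.333333·5.76 + 0.333333·5.5 + 0.333333·2.7 = 4.65333.
E[X²] = 0.333333·36.1728 + 0.333333·38.5 + 0.333333·9.99 = 28.2209.
Var(X) = E[X²] − (E[X])² = 28.2209 − 21.6535 = 6.56742.

6.567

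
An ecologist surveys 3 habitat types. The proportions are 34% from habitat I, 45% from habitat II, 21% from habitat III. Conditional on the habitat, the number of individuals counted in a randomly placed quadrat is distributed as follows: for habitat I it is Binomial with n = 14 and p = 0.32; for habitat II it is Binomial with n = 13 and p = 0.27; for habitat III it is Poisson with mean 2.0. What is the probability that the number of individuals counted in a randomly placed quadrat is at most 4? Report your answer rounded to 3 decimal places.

Conditional on each habitat, P(X ≤ 4): I: 0.51872; II: 0.741124; III: 0.947347.
By total probability, P(X ≤ 4) = 0.34·0.51872 + 0.45·0.741124 + 0.21·0.947347 = 0.708814.

0.709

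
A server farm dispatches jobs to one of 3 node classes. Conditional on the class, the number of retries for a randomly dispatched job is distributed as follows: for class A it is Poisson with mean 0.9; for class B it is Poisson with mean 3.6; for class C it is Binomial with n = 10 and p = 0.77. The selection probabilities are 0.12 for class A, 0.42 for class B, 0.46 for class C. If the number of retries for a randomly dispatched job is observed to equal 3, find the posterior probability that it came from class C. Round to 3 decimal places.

Likelihoods P(X=3 | ·): A: 0.0493982; B: 0.212469; C: 0.0018653.
Posterior ∝ prior × likelihood. Numerator for C: 0.46·0.0018653 = 0.000858037.
Normalizing constant: 0.12·0.0493982 + 0.42·0.212469 + 0.46·0.0018653 = 0.0960229.
P(C | observation) = 0.000858037 / 0.0960229 = 0.00893575.

0.009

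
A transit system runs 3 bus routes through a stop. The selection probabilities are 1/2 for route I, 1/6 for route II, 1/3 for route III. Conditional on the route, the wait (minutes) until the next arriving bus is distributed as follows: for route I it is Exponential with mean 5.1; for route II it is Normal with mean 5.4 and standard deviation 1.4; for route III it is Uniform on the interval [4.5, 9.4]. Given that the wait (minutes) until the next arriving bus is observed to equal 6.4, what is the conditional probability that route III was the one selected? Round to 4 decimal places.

Likelihoods f(6.4 | ·): I: 0.0559027; II: 0.220797; III: 0.204082.
Posterior ∝ prior × likelihood. Numerator for III: 0.333333·0.204082 = 0.0680272.
Normalizing constant: 0.5·0.0559027 + 0.166667·0.220797 + 0.333333·0.204082 = 0.132778.
P(III | observation) = 0.0680272 / 0.132778 = 0.512338.

0.5123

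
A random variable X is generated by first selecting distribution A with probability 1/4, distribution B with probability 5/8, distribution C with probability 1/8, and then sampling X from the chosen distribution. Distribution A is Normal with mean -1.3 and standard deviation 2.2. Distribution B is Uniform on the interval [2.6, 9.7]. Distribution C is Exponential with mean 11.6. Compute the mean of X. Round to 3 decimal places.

Component means — A: -1.3; B: 6.15; C: 11.6.
E[X] = 0.25·-1.3 + 0.625·6.15 + 0.125·11.6 = 4.96875.

4.969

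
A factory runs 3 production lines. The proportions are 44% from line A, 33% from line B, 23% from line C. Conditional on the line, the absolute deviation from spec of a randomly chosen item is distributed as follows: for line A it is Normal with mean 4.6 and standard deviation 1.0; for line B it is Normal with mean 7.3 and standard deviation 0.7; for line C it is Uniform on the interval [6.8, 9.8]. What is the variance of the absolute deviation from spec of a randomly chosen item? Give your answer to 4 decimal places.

Per component, A: μ=4.6, E[X²]=22.16; B: μ=7.3, E[X²]=53.78; C: μ=8.3, E[X²]=69.64.
E[X] = 0.44·4.6 + 0.33·7.3 + 0.23·8.3 = 6.342.
E[X²] = 0.44·22.16 + 0.33·53.78 + 0.23·69.64 = 43.515.
Var(X) = E[X²] − (E[X])² = 43.515 − 40.221 = 3.29404.

3.2940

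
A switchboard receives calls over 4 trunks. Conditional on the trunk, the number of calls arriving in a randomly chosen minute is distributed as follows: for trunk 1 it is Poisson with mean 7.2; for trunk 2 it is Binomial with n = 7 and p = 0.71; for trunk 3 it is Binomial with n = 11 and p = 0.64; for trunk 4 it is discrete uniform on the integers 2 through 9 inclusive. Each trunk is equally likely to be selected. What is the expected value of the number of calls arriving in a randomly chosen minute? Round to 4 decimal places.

Component means — 1: 7.2; 2: 4.97; 3: 7.04; 4: 5.5.
E[X] = 0.25·7.2 + 0.25·4.97 + 0.25·7.04 + 0.25·5.5 = 6.1775.

6.1775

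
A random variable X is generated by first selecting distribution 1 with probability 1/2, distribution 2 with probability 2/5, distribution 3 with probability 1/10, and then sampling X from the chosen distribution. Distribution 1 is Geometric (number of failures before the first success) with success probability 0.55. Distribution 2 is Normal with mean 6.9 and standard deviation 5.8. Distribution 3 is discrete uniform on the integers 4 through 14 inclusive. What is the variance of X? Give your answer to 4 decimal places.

26.1210

Per component, 1: μ=0.818182, E[X²]=2.15702; 2: μ=6.9, E[X²]=81.25; 3: μ=9, E[X²]=91.
E[X] = 0.5·0.818182 + 0.4·6.9 + 0.1·9 = 4.06909.
E[X²] = 0.5·2.15702 + 0.4·81.25 + 0.1·91 = 42.6785.
Var(X) = E[X²] − (E[X])² = 42.6785 − 16.5575 = 26.121.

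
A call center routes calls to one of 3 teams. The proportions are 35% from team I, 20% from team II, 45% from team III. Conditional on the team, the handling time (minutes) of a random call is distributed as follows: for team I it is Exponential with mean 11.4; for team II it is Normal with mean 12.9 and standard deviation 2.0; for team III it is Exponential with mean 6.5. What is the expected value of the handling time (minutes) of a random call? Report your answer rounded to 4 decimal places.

9.4950

Component means — I: 11.4; II: 12.9; III: 6.5.
E[X] = 0.35·11.4 + 0.2·12.9 + 0.45·6.5 = 9.495.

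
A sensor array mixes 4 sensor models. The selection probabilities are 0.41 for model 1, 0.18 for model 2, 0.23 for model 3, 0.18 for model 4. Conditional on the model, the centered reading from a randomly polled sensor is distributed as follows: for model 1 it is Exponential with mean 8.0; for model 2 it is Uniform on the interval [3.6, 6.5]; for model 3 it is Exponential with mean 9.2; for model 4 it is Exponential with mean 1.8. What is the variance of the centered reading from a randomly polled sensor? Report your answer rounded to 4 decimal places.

53.3538

Per component, 1: μ=8, E[X²]=128; 2: μ=5.05, E[X²]=26.2033; 3: μ=9.2, E[X²]=169.28; 4: μ=1.8, E[X²]=6.48.
E[X] = 0.41·8 + 0.18·5.05 + 0.23·9.2 + 0.18·1.8 = 6.629.
E[X²] = 0.41·128 + 0.18·26.2033 + 0.23·169.28 + 0.18·6.48 = 97.2974.
Var(X) = E[X²] − (E[X])² = 97.2974 − 43.9436 = 53.3538.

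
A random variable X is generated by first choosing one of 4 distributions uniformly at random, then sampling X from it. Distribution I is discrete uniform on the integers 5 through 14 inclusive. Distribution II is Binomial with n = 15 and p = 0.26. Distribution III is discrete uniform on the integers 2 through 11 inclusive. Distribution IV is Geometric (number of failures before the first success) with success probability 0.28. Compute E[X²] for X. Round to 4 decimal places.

For each component E[X²] = Var + (mean)², giving I: 98.5; II: 18.096; III: 50.5; IV: 15.7959.
Overall E[X²] = 0.25·98.5 + 0.25·18.096 + 0.25·50.5 + 0.25·15.7959 = 45.723.

45.7230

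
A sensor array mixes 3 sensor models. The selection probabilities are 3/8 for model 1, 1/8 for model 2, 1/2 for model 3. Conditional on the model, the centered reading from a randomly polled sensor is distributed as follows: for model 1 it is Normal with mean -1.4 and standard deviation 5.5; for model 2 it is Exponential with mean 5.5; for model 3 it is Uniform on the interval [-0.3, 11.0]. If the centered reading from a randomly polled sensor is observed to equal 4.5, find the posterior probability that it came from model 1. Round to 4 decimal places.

0.2199

Likelihoods f(4.5 | ·): 1: 0.0408006; 2: 0.0802242; 3: 0.0884956.
Posterior ∝ prior × likelihood. Numerator for 1: 0.375·0.0408006 = 0.0153002.
Normalizing constant: 0.375·0.0408006 + 0.125·0.0802242 + 0.5·0.0884956 = 0.069576.
P(1 | observation) = 0.0153002 / 0.069576 = 0.219907.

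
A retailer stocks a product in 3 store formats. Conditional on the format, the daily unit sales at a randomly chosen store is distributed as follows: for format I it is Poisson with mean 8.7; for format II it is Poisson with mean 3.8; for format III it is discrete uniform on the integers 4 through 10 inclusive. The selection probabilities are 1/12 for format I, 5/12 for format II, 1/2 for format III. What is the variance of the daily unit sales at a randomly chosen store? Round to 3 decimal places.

7.396

Per component, I: μ=8.7, E[X²]=84.39; II: μ=3.8, E[X²]=18.24; III: μ=7, E[X²]=53.
E[X] = 0.0833333·8.7 + 0.416667·3.8 + 0.5·7 = 5.80833.
E[X²] = 0.0833333·84.39 + 0.416667·18.24 + 0.5·53 = 41.1325.
Var(X) = E[X²] − (E[X])² = 41.1325 − 33.7367 = 7.39576.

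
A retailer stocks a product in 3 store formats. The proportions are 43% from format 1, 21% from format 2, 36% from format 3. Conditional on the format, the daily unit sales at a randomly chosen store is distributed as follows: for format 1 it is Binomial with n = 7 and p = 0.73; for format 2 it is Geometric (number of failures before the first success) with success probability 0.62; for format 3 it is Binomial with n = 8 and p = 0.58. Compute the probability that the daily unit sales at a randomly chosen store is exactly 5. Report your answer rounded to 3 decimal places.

0.236

Conditional on each format, P(X = 5): 1: 0.317367; 2: 0.00491258; 3: 0.272318.
By total probability, P(X = 5) = 0.43·0.317367 + 0.21·0.00491258 + 0.36·0.272318 = 0.235534.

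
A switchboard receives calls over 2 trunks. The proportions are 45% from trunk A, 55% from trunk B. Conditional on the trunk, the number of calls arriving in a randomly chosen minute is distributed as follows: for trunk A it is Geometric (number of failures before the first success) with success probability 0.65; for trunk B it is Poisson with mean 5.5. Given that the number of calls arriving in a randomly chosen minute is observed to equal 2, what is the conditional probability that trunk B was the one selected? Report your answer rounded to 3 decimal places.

0.487

Likelihoods P(X=2 | ·): A: 0.079625; B: 0.0618124.
Posterior ∝ prior × likelihood. Numerator for B: 0.55·0.0618124 = 0.0339968.
Normalizing constant: 0.45·0.079625 + 0.55·0.0618124 = 0.0698281.
P(B | observation) = 0.0339968 / 0.0698281 = 0.486865.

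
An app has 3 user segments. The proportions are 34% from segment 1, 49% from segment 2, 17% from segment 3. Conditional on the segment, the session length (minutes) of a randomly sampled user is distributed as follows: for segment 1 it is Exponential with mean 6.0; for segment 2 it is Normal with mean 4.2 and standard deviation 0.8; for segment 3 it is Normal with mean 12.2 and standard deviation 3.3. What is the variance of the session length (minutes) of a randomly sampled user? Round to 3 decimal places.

22.498

Per component, 1: μ=6, E[X²]=72; 2: μ=4.2, E[X²]=18.28; 3: μ=12.2, E[X²]=159.73.
E[X] = 0.34·6 + 0.49·4.2 + 0.17·12.2 = 6.172.
E[X²] = 0.34·72 + 0.49·18.28 + 0.17·159.73 = 60.5913.
Var(X) = E[X²] − (E[X])² = 60.5913 − 38.0936 = 22.4977.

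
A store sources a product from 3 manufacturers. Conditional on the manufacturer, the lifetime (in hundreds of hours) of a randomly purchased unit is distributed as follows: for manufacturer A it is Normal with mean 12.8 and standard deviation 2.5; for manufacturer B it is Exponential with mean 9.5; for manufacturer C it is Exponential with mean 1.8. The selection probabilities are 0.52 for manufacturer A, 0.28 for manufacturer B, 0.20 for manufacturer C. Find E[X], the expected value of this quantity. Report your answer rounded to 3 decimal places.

Component means — A: 12.8; B: 9.5; C: 1.8.
E[X] = 0.52·12.8 + 0.28·9.5 + 0.2·1.8 = 9.676.

9.676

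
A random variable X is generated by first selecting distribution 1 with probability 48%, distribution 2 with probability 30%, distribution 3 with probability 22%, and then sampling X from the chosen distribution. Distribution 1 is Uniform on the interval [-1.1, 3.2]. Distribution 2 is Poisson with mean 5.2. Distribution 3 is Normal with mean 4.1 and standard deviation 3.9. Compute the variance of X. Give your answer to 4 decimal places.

Per component, 1: μ=1.05, E[X²]=2.64333; 2: μ=5.2, E[X²]=32.24; 3: μ=4.1, E[X²]=32.02.
E[X] = 0.48·1.05 + 0.3·5.2 + 0.22·4.1 = 2.966.
E[X²] = 0.48·2.64333 + 0.3·32.24 + 0.22·32.02 = 17.9852.
Var(X) = E[X²] − (E[X])² = 17.9852 − 8.79716 = 9.18804.

9.1880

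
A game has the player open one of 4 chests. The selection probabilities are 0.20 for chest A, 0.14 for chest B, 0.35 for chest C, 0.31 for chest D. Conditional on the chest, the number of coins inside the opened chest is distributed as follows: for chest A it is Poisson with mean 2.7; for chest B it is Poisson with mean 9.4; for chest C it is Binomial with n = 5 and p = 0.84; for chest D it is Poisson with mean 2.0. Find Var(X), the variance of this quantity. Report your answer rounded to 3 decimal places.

Per component, A: μ=2.7, E[X²]=9.99; B: μ=9.4, E[X²]=97.76; C: μ=4.2, E[X²]=18.312; D: μ=2, E[X²]=6.
E[X] = 0.2·2.7 + 0.14·9.4 + 0.35·4.2 + 0.31·2 = 3.946.
E[X²] = 0.2·9.99 + 0.14·97.76 + 0.35·18.312 + 0.31·6 = 23.9536.
Var(X) = E[X²] − (E[X])² = 23.9536 − 15.5709 = 8.38268.

8.383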